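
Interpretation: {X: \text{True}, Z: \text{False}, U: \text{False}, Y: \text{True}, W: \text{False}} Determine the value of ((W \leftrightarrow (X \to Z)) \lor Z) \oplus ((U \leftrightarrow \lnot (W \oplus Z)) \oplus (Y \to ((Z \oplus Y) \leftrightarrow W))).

\text{True}

Substituting X=\text{True}, Z=\text{False}, U=\text{False}, Y=\text{True}, W=\text{False}:
X \to Z = \text{True} \to \text{False} = \text{False}
W \leftrightarrow (X \to Z) = \text{False} \leftrightarrow \text{False} = \text{True}
(W \leftrightarrow (X \to Z)) \lor Z = \text{True} \lor \text{False} = \text{True}
W \oplus Z = \text{False} \oplus \text{False} = \text{False}
\lnot (W \oplus Z) = \lnot \text{False} = \text{True}
U \leftrightarrow \lnot (W \oplus Z) = \text{False} \leftrightarrow \text{True} = \text{False}
Z \oplus Y = \text{False} \oplus \text{True} = \text{True}
(Z \oplus Y) \leftrightarrow W = \text{True} \leftrightarrow \text{False} = \text{False}
Y \to ((Z \oplus Y) \leftrightarrow W) = \text{True} \to \text{False} = \text{False}
(U \leftrightarrow \lnot (W \oplus Z)) \oplus (Y \to ((Z \oplus Y) \leftrightarrow W)) = \text{False} \oplus \text{False} = \text{False}
((W \leftrightarrow (X \to Z)) \lor Z) \oplus ((U \leftrightarrow \lnot (W \oplus Z)) \oplus (Y \to ((Z \oplus Y) \leftrightarrow W))) = \text{True} \oplus \text{False} = \text{True}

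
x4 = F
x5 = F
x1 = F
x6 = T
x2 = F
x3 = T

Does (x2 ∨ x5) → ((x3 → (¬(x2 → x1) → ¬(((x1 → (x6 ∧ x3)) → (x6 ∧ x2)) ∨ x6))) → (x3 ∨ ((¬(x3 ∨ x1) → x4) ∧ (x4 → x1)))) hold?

T

x2 ∨ x5 = F ∨ F = F
x2 → x1 = F → F = T
¬(x2 → x1) = ¬T = F
x6 ∧ x3 = T ∧ T = T
x1 → (x6 ∧ x3) = F → T = T
x6 ∧ x2 = T ∧ F = F
(x1 → (x6 ∧ x3)) → (x6 ∧ x2) = T → F = F
((x1 → (x6 ∧ x3)) → (x6 ∧ x2)) ∨ x6 = F ∨ T = T
¬(((x1 → (x6 ∧ x3)) → (x6 ∧ x2)) ∨ x6) = ¬T = F
¬(x2 → x1) → ¬(((x1 → (x6 ∧ x3)) → (x6 ∧ x2)) ∨ x6) = F → F = T
x3 → (¬(x2 → x1) → ¬(((x1 → (x6 ∧ x3)) → (x6 ∧ x2)) ∨ x6)) = T → T = T
x3 ∨ x1 = T ∨ F = T
¬(x3 ∨ x1) = ¬T = F
¬(x3 ∨ x1) → x4 = F → F = T
x4 → x1 = F → F = T
(¬(x3 ∨ x1) → x4) ∧ (x4 → x1) = T ∧ T = T
x3 ∨ ((¬(x3 ∨ x1) → x4) ∧ (x4 → x1)) = T ∨ T = T
(x3 → (¬(x2 → x1) → ¬(((x1 → (x6 ∧ x3)) → (x6 ∧ x2)) ∨ x6))) → (x3 ∨ ((¬(x3 ∨ x1) → x4) ∧ (x4 → x1))) = T → T = T
(x2 ∨ x5) → ((x3 → (¬(x2 → x1) → ¬(((x1 → (x6 ∧ x3)) → (x6 ∧ x2)) ∨ x6))) → (x3 ∨ ((¬(x3 ∨ x1) → x4) ∧ (x4 → x1)))) = F → T = T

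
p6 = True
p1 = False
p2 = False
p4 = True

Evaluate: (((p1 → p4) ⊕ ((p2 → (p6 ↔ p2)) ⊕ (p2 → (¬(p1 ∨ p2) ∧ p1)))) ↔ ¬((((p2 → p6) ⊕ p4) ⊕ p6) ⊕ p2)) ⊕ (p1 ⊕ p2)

False

p1 → p4 = False → True = True
p6 ↔ p2 = True ↔ False = False
p2 → (p6 ↔ p2) = False → False = True
p1 ∨ p2 = False ∨ False = False
¬(p1 ∨ p2) = ¬False = True
¬(p1 ∨ p2) ∧ p1 = True ∧ False = False
p2 → (¬(p1 ∨ p2) ∧ p1) = False → False = True
(p2 → (p6 ↔ p2)) ⊕ (p2 → (¬(p1 ∨ p2) ∧ p1)) = True ⊕ True = False
(p1 → p4) ⊕ ((p2 → (p6 ↔ p2)) ⊕ (p2 → (¬(p1 ∨ p2) ∧ p1))) = True ⊕ False = True
p2 → p6 = False → True = True
(p2 → p6) ⊕ p4 = True ⊕ True = False
((p2 → p6) ⊕ p4) ⊕ p6 = False ⊕ True = True
(((p2 → p6) ⊕ p4) ⊕ p6) ⊕ p2 = True ⊕ False = True
¬((((p2 → p6) ⊕ p4) ⊕ p6) ⊕ p2) = ¬True = False
((p1 → p4) ⊕ ((p2 → (p6 ↔ p2)) ⊕ (p2 → (¬(p1 ∨ p2) ∧ p1)))) ↔ ¬((((p2 → p6) ⊕ p4) ⊕ p6) ⊕ p2) = True ↔ False = False
p1 ⊕ p2 = False ⊕ False = False
(((p1 → p4) ⊕ ((p2 → (p6 ↔ p2)) ⊕ (p2 → (¬(p1 ∨ p2) ∧ p1)))) ↔ ¬((((p2 → p6) ⊕ p4) ⊕ p6) ⊕ p2)) ⊕ (p1 ⊕ p2) = False ⊕ False = False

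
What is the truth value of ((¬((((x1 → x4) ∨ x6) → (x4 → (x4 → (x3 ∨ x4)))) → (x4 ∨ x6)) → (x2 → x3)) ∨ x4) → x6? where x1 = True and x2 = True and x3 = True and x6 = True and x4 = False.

True

Substituting x1=True, x2=True, x3=True, x6=True, x4=False:
x1 → x4 = True → False = False
(x1 → x4) ∨ x6 = False ∨ True = True
x3 ∨ x4 = True ∨ False = True
x4 → (x3 ∨ x4) = False → True = True
x4 → (x4 → (x3 ∨ x4)) = False → True = True
((x1 → x4) ∨ x6) → (x4 → (x4 → (x3 ∨ x4))) = True → True = True
x4 ∨ x6 = False ∨ True = True
(((x1 → x4) ∨ x6) → (x4 → (x4 → (x3 ∨ x4)))) → (x4 ∨ x6) = True → True = True
¬((((x1 → x4) ∨ x6) → (x4 → (x4 → (x3 ∨ x4)))) → (x4 ∨ x6)) = ¬True = False
x2 → x3 = True → True = True
¬((((x1 → x4) ∨ x6) → (x4 → (x4 → (x3 ∨ x4)))) → (x4 ∨ x6)) → (x2 → x3) = False → True = True
(¬((((x1 → x4) ∨ x6) → (x4 → (x4 → (x3 ∨ x4)))) → (x4 ∨ x6)) → (x2 → x3)) ∨ x4 = True ∨ False = True
((¬((((x1 → x4) ∨ x6) → (x4 → (x4 → (x3 ∨ x4)))) → (x4 ∨ x6)) → (x2 → x3)) ∨ x4) → x6 = True → True = True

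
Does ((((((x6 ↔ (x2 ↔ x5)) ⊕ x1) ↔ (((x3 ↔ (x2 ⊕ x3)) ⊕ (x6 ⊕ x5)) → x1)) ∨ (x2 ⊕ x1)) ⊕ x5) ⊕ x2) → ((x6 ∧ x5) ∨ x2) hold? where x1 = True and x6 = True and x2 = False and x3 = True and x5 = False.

x2 ↔ x5 = False ↔ False = True
x6 ↔ (x2 ↔ x5) = True ↔ True = True
(x6 ↔ (x2 ↔ x5)) ⊕ x1 = True ⊕ True = False
x2 ⊕ x3 = False ⊕ True = True
x3 ↔ (x2 ⊕ x3) = True ↔ True = True
x6 ⊕ x5 = True ⊕ False = True
(x3 ↔ (x2 ⊕ x3)) ⊕ (x6 ⊕ x5) = True ⊕ True = False
((x3 ↔ (x2 ⊕ x3)) ⊕ (x6 ⊕ x5)) → x1 = False → True = True
((x6 ↔ (x2 ↔ x5)) ⊕ x1) ↔ (((x3 ↔ (x2 ⊕ x3)) ⊕ (x6 ⊕ x5)) → x1) = False ↔ True = False
x2 ⊕ x1 = False ⊕ True = True
(((x6 ↔ (x2 ↔ x5)) ⊕ x1) ↔ (((x3 ↔ (x2 ⊕ x3)) ⊕ (x6 ⊕ x5)) → x1)) ∨ (x2 ⊕ x1) = False ∨ True = True
((((x6 ↔ (x2 ↔ x5)) ⊕ x1) ↔ (((x3 ↔ (x2 ⊕ x3)) ⊕ (x6 ⊕ x5)) → x1)) ∨ (x2 ⊕ x1)) ⊕ x5 = True ⊕ False = True
(((((x6 ↔ (x2 ↔ x5)) ⊕ x1) ↔ (((x3 ↔ (x2 ⊕ x3)) ⊕ (x6 ⊕ x5)) → x1)) ∨ (x2 ⊕ x1)) ⊕ x5) ⊕ x2 = True ⊕ False = True
x6 ∧ x5 = True ∧ False = False
(x6 ∧ x5) ∨ x2 = False ∨ False = False
((((((x6 ↔ (x2 ↔ x5)) ⊕ x1) ↔ (((x3 ↔ (x2 ⊕ x3)) ⊕ (x6 ⊕ x5)) → x1)) ∨ (x2 ⊕ x1)) ⊕ x5) ⊕ x2) → ((x6 ∧ x5) ∨ x2) = True → False = False

False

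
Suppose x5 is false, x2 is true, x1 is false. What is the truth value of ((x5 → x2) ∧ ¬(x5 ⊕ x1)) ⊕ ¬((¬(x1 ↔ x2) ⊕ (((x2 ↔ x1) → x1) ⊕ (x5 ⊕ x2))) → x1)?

False

x5 → x2 = False → True = True
x5 ⊕ x1 = False ⊕ False = False
¬(x5 ⊕ x1) = ¬False = True
(x5 → x2) ∧ ¬(x5 ⊕ x1) = True ∧ True = True
x1 ↔ x2 = False ↔ True = False
¬(x1 ↔ x2) = ¬False = True
x2 ↔ x1 = True ↔ False = False
(x2 ↔ x1) → x1 = False → False = True
x5 ⊕ x2 = False ⊕ True = True
((x2 ↔ x1) → x1) ⊕ (x5 ⊕ x2) = True ⊕ True = False
¬(x1 ↔ x2) ⊕ (((x2 ↔ x1) → x1) ⊕ (x5 ⊕ x2)) = True ⊕ False = True
(¬(x1 ↔ x2) ⊕ (((x2 ↔ x1) → x1) ⊕ (x5 ⊕ x2))) → x1 = True → False = False
¬((¬(x1 ↔ x2) ⊕ (((x2 ↔ x1) → x1) ⊕ (x5 ⊕ x2))) → x1) = ¬False = True
((x5 → x2) ∧ ¬(x5 ⊕ x1)) ⊕ ¬((¬(x1 ↔ x2) ⊕ (((x2 ↔ x1) → x1) ⊕ (x5 ⊕ x2))) → x1) = True ⊕ True = False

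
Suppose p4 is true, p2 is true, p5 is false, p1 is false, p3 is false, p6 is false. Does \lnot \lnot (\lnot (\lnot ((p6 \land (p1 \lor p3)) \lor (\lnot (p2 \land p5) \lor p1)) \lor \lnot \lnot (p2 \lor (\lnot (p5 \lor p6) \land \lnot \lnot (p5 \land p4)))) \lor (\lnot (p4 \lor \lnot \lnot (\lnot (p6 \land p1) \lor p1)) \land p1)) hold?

F

p1 \lor p3 = F \lor F = F
p6 \land (p1 \lor p3) = F \land F = F
p2 \land p5 = T \land F = F
\lnot (p2 \land p5) = \lnot F = T
\lnot (p2 \land p5) \lor p1 = T \lor F = T
(p6 \land (p1 \lor p3)) \lor (\lnot (p2 \land p5) \lor p1) = F \lor T = T
\lnot ((p6 \land (p1 \lor p3)) \lor (\lnot (p2 \land p5) \lor p1)) = \lnot T = F
p5 \lor p6 = F \lor F = F
\lnot (p5 \lor p6) = \lnot F = T
p5 \land p4 = F \land T = F
\lnot (p5 \land p4) = \lnot F = T
\lnot \lnot (p5 \land p4) = \lnot T = F
\lnot (p5 \lor p6) \land \lnot \lnot (p5 \land p4) = T \land F = F
p2 \lor (\lnot (p5 \lor p6) \land \lnot \lnot (p5 \land p4)) = T \lor F = T
\lnot (p2 \lor (\lnot (p5 \lor p6) \land \lnot \lnot (p5 \land p4))) = \lnot T = F
\lnot \lnot (p2 \lor (\lnot (p5 \lor p6) \land \lnot \lnot (p5 \land p4))) = \lnot F = T
\lnot ((p6 \land (p1 \lor p3)) \lor (\lnot (p2 \land p5) \lor p1)) \lor \lnot \lnot (p2 \lor (\lnot (p5 \lor p6) \land \lnot \lnot (p5 \land p4))) = F \lor T = T
\lnot (\lnot ((p6 \land (p1 \lor p3)) \lor (\lnot (p2 \land p5) \lor p1)) \lor \lnot \lnot (p2 \lor (\lnot (p5 \lor p6) \land \lnot \lnot (p5 \land p4)))) = \lnot T = F
p6 \land p1 = F \land F = F
\lnot (p6 \land p1) = \lnot F = T
\lnot (p6 \land p1) \lor p1 = T \lor F = T
\lnot (\lnot (p6 \land p1) \lor p1) = \lnot T = F
\lnot \lnot (\lnot (p6 \land p1) \lor p1) = \lnot F = T
p4 \lor \lnot \lnot (\lnot (p6 \land p1) \lor p1) = T \lor T = T
\lnot (p4 \lor \lnot \lnot (\lnot (p6 \land p1) \lor p1)) = \lnot T = F
\lnot (p4 \lor \lnot \lnot (\lnot (p6 \land p1) \lor p1)) \land p1 = F \land F = F
\lnot (\lnot ((p6 \land (p1 \lor p3)) \lor (\lnot (p2 \land p5) \lor p1)) \lor \lnot \lnot (p2 \lor (\lnot (p5 \lor p6) \land \lnot \lnot (p5 \land p4)))) \lor (\lnot (p4 \lor \lnot \lnot (\lnot (p6 \land p1) \lor p1)) \land p1) = F \lor F = F
\lnot (\lnot (\lnot ((p6 \land (p1 \lor p3)) \lor (\lnot (p2 \land p5) \lor p1)) \lor \lnot \lnot (p2 \lor (\lnot (p5 \lor p6) \land \lnot \lnot (p5 \land p4)))) \lor (\lnot (p4 \lor \lnot \lnot (\lnot (p6 \land p1) \lor p1)) \land p1)) = \lnot F = T
\lnot \lnot (\lnot (\lnot ((p6 \land (p1 \lor p3)) \lor (\lnot (p2 \land p5) \lor p1)) \lor \lnot \lnot (p2 \lor (\lnot (p5 \lor p6) \land \lnot \lnot (p5 \land p4)))) \lor (\lnot (p4 \lor \lnot \lnot (\lnot (p6 \land p1) \lor p1)) \land p1)) = \lnot T = F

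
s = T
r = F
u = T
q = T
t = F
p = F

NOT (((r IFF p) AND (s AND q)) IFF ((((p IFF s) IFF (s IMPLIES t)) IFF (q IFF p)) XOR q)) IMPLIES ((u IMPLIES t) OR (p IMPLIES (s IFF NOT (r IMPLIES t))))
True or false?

T

r IFF p = F IFF F = T
s AND q = T AND T = T
(r IFF p) AND (s AND q) = T AND T = T
p IFF s = F IFF T = F
s IMPLIES t = T IMPLIES F = F
(p IFF s) IFF (s IMPLIES t) = F IFF F = T
q IFF p = T IFF F = F
((p IFF s) IFF (s IMPLIES t)) IFF (q IFF p) = T IFF F = F
(((p IFF s) IFF (s IMPLIES t)) IFF (q IFF p)) XOR q = F XOR T = T
((r IFF p) AND (s AND q)) IFF ((((p IFF s) IFF (s IMPLIES t)) IFF (q IFF p)) XOR q) = T IFF T = T
NOT (((r IFF p) AND (s AND q)) IFF ((((p IFF s) IFF (s IMPLIES t)) IFF (q IFF p)) XOR q)) = NOT T = F
u IMPLIES t = T IMPLIES F = F
r IMPLIES t = F IMPLIES F = T
NOT (r IMPLIES t) = NOT T = F
s IFF NOT (r IMPLIES t) = T IFF F = F
p IMPLIES (s IFF NOT (r IMPLIES t)) = F IMPLIES F = T
(u IMPLIES t) OR (p IMPLIES (s IFF NOT (r IMPLIES t))) = F OR T = T
NOT (((r IFF p) AND (s AND q)) IFF ((((p IFF s) IFF (s IMPLIES t)) IFF (q IFF p)) XOR q)) IMPLIES ((u IMPLIES t) OR (p IMPLIES (s IFF NOT (r IMPLIES t)))) = F IMPLIES T = T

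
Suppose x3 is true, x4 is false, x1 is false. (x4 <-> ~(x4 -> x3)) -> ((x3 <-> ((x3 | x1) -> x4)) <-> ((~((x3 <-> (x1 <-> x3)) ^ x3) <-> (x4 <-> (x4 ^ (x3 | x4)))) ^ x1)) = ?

F

Substituting x3=T, x4=F, x1=F:
x4 -> x3 = F -> T = T
~(x4 -> x3) = ~T = F
x4 <-> ~(x4 -> x3) = F <-> F = T
x3 | x1 = T | F = T
(x3 | x1) -> x4 = T -> F = F
x3 <-> ((x3 | x1) -> x4) = T <-> F = F
x1 <-> x3 = F <-> T = F
x3 <-> (x1 <-> x3) = T <-> F = F
(x3 <-> (x1 <-> x3)) ^ x3 = F ^ T = T
~((x3 <-> (x1 <-> x3)) ^ x3) = ~T = F
x3 | x4 = T | F = T
x4 ^ (x3 | x4) = F ^ T = T
x4 <-> (x4 ^ (x3 | x4)) = F <-> T = F
~((x3 <-> (x1 <-> x3)) ^ x3) <-> (x4 <-> (x4 ^ (x3 | x4))) = F <-> F = T
(~((x3 <-> (x1 <-> x3)) ^ x3) <-> (x4 <-> (x4 ^ (x3 | x4)))) ^ x1 = T ^ F = T
(x3 <-> ((x3 | x1) -> x4)) <-> ((~((x3 <-> (x1 <-> x3)) ^ x3) <-> (x4 <-> (x4 ^ (x3 | x4)))) ^ x1) = F <-> T = F
(x4 <-> ~(x4 -> x3)) -> ((x3 <-> ((x3 | x1) -> x4)) <-> ((~((x3 <-> (x1 <-> x3)) ^ x3) <-> (x4 <-> (x4 ^ (x3 | x4)))) ^ x1)) = T -> F = F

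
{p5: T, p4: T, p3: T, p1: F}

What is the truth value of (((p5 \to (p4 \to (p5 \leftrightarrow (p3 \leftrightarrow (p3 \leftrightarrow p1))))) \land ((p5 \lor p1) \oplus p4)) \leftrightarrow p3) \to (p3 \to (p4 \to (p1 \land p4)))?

T

p3 \leftrightarrow p1 = T \leftrightarrow F = F
p3 \leftrightarrow (p3 \leftrightarrow p1) = T \leftrightarrow F = F
p5 \leftrightarrow (p3 \leftrightarrow (p3 \leftrightarrow p1)) = T \leftrightarrow F = F
p4 \to (p5 \leftrightarrow (p3 \leftrightarrow (p3 \leftrightarrow p1))) = T \to F = F
p5 \to (p4 \to (p5 \leftrightarrow (p3 \leftrightarrow (p3 \leftrightarrow p1)))) = T \to F = F
p5 \lor p1 = T \lor F = T
(p5 \lor p1) \oplus p4 = T \oplus T = F
(p5 \to (p4 \to (p5 \leftrightarrow (p3 \leftrightarrow (p3 \leftrightarrow p1))))) \land ((p5 \lor p1) \oplus p4) = F \land F = F
((p5 \to (p4 \to (p5 \leftrightarrow (p3 \leftrightarrow (p3 \leftrightarrow p1))))) \land ((p5 \lor p1) \oplus p4)) \leftrightarrow p3 = F \leftrightarrow T = F
p1 \land p4 = F \land T = F
p4 \to (p1 \land p4) = T \to F = F
p3 \to (p4 \to (p1 \land p4)) = T \to F = F
(((p5 \to (p4 \to (p5 \leftrightarrow (p3 \leftrightarrow (p3 \leftrightarrow p1))))) \land ((p5 \lor p1) \oplus p4)) \leftrightarrow p3) \to (p3 \to (p4 \to (p1 \land p4))) = F \to F = T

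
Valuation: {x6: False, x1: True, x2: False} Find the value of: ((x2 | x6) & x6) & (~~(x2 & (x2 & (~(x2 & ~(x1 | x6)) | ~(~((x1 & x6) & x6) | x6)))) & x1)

x2 | x6 = False | False = False
(x2 | x6) & x6 = False & False = False
x1 | x6 = True | False = True
~(x1 | x6) = ~True = False
x2 & ~(x1 | x6) = False & False = False
~(x2 & ~(x1 | x6)) = ~False = True
x1 & x6 = True & False = False
(x1 & x6) & x6 = False & False = False
~((x1 & x6) & x6) = ~False = True
~((x1 & x6) & x6) | x6 = True | False = True
~(~((x1 & x6) & x6) | x6) = ~True = False
~(x2 & ~(x1 | x6)) | ~(~((x1 & x6) & x6) | x6) = True | False = True
x2 & (~(x2 & ~(x1 | x6)) | ~(~((x1 & x6) & x6) | x6)) = False & True = False
x2 & (x2 & (~(x2 & ~(x1 | x6)) | ~(~((x1 & x6) & x6) | x6))) = False & False = False
~(x2 & (x2 & (~(x2 & ~(x1 | x6)) | ~(~((x1 & x6) & x6) | x6)))) = ~False = True
~~(x2 & (x2 & (~(x2 & ~(x1 | x6)) | ~(~((x1 & x6) & x6) | x6)))) = ~True = False
~~(x2 & (x2 & (~(x2 & ~(x1 | x6)) | ~(~((x1 & x6) & x6) | x6)))) & x1 = False & True = False
((x2 | x6) & x6) & (~~(x2 & (x2 & (~(x2 & ~(x1 | x6)) | ~(~((x1 & x6) & x6) | x6)))) & x1) = False & False = False

False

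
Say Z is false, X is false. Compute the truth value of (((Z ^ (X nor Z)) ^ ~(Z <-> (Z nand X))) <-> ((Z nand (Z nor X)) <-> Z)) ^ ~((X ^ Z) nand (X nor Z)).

Substituting Z=F, X=F:
X nor Z = F nor F = T
Z ^ (X nor Z) = F ^ T = T
Z nand X = F nand F = T
Z <-> (Z nand X) = F <-> T = F
~(Z <-> (Z nand X)) = ~F = T
(Z ^ (X nor Z)) ^ ~(Z <-> (Z nand X)) = T ^ T = F
Z nor X = F nor F = T
Z nand (Z nor X) = F nand T = T
(Z nand (Z nor X)) <-> Z = T <-> F = F
((Z ^ (X nor Z)) ^ ~(Z <-> (Z nand X))) <-> ((Z nand (Z nor X)) <-> Z) = F <-> F = T
X ^ Z = F ^ F = F
X nor Z = F nor F = T
(X ^ Z) nand (X nor Z) = F nand T = T
~((X ^ Z) nand (X nor Z)) = ~T = F
(((Z ^ (X nor Z)) ^ ~(Z <-> (Z nand X))) <-> ((Z nand (Z nor X)) <-> Z)) ^ ~((X ^ Z) nand (X nor Z)) = T ^ F = T

T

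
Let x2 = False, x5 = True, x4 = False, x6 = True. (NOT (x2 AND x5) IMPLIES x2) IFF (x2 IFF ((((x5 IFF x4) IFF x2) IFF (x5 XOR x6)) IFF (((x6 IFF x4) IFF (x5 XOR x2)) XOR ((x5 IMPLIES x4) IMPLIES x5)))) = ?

False

x2 AND x5 = False AND True = False
NOT (x2 AND x5) = NOT False = True
NOT (x2 AND x5) IMPLIES x2 = True IMPLIES False = False
x5 IFF x4 = True IFF False = False
(x5 IFF x4) IFF x2 = False IFF False = True
x5 XOR x6 = True XOR True = False
((x5 IFF x4) IFF x2) IFF (x5 XOR x6) = True IFF False = False
x6 IFF x4 = True IFF False = False
x5 XOR x2 = True XOR False = True
(x6 IFF x4) IFF (x5 XOR x2) = False IFF True = False
x5 IMPLIES x4 = True IMPLIES False = False
(x5 IMPLIES x4) IMPLIES x5 = False IMPLIES True = True
((x6 IFF x4) IFF (x5 XOR x2)) XOR ((x5 IMPLIES x4) IMPLIES x5) = False XOR True = True
(((x5 IFF x4) IFF x2) IFF (x5 XOR x6)) IFF (((x6 IFF x4) IFF (x5 XOR x2)) XOR ((x5 IMPLIES x4) IMPLIES x5)) = False IFF True = False
x2 IFF ((((x5 IFF x4) IFF x2) IFF (x5 XOR x6)) IFF (((x6 IFF x4) IFF (x5 XOR x2)) XOR ((x5 IMPLIES x4) IMPLIES x5))) = False IFF False = True
(NOT (x2 AND x5) IMPLIES x2) IFF (x2 IFF ((((x5 IFF x4) IFF x2) IFF (x5 XOR x6)) IFF (((x6 IFF x4) IFF (x5 XOR x2)) XOR ((x5 IMPLIES x4) IMPLIES x5)))) = False IFF True = False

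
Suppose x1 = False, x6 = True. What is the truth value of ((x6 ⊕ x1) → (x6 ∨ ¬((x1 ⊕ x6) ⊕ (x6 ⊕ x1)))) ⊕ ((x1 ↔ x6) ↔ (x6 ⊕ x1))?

x6 ⊕ x1 = True ⊕ False = True
x1 ⊕ x6 = False ⊕ True = True
x6 ⊕ x1 = True ⊕ False = True
(x1 ⊕ x6) ⊕ (x6 ⊕ x1) = True ⊕ True = False
¬((x1 ⊕ x6) ⊕ (x6 ⊕ x1)) = ¬False = True
x6 ∨ ¬((x1 ⊕ x6) ⊕ (x6 ⊕ x1)) = True ∨ True = True
(x6 ⊕ x1) → (x6 ∨ ¬((x1 ⊕ x6) ⊕ (x6 ⊕ x1))) = True → True = True
x1 ↔ x6 = False ↔ True = False
x6 ⊕ x1 = True ⊕ False = True
(x1 ↔ x6) ↔ (x6 ⊕ x1) = False ↔ True = False
((x6 ⊕ x1) → (x6 ∨ ¬((x1 ⊕ x6) ⊕ (x6 ⊕ x1)))) ⊕ ((x1 ↔ x6) ↔ (x6 ⊕ x1)) = True ⊕ False = True

True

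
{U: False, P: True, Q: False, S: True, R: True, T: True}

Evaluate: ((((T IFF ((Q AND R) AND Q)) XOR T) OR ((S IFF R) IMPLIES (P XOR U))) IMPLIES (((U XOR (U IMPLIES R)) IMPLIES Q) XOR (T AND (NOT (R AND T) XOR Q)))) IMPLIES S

Q AND R = False AND True = False
(Q AND R) AND Q = False AND False = False
T IFF ((Q AND R) AND Q) = True IFF False = False
(T IFF ((Q AND R) AND Q)) XOR T = False XOR True = True
S IFF R = True IFF True = True
P XOR U = True XOR False = True
(S IFF R) IMPLIES (P XOR U) = True IMPLIES True = True
((T IFF ((Q AND R) AND Q)) XOR T) OR ((S IFF R) IMPLIES (P XOR U)) = True OR True = True
U IMPLIES R = False IMPLIES True = True
U XOR (U IMPLIES R) = False XOR True = True
(U XOR (U IMPLIES R)) IMPLIES Q = True IMPLIES False = False
R AND T = True AND True = True
NOT (R AND T) = NOT True = False
NOT (R AND T) XOR Q = False XOR False = False
T AND (NOT (R AND T) XOR Q) = True AND False = False
((U XOR (U IMPLIES R)) IMPLIES Q) XOR (T AND (NOT (R AND T) XOR Q)) = False XOR False = False
(((T IFF ((Q AND R) AND Q)) XOR T) OR ((S IFF R) IMPLIES (P XOR U))) IMPLIES (((U XOR (U IMPLIES R)) IMPLIES Q) XOR (T AND (NOT (R AND T) XOR Q))) = True IMPLIES False = False
((((T IFF ((Q AND R) AND Q)) XOR T) OR ((S IFF R) IMPLIES (P XOR U))) IMPLIES (((U XOR (U IMPLIES R)) IMPLIES Q) XOR (T AND (NOT (R AND T) XOR Q)))) IMPLIES S = False IMPLIES True = True

True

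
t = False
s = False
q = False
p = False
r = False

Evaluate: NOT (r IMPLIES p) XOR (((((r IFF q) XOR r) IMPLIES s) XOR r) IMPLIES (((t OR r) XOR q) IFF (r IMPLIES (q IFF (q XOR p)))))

True

r IMPLIES p = False IMPLIES False = True
NOT (r IMPLIES p) = NOT True = False
r IFF q = False IFF False = True
(r IFF q) XOR r = True XOR False = True
((r IFF q) XOR r) IMPLIES s = True IMPLIES False = False
(((r IFF q) XOR r) IMPLIES s) XOR r = False XOR False = False
t OR r = False OR False = False
(t OR r) XOR q = False XOR False = False
q XOR p = False XOR False = False
q IFF (q XOR p) = False IFF False = True
r IMPLIES (q IFF (q XOR p)) = False IMPLIES True = True
((t OR r) XOR q) IFF (r IMPLIES (q IFF (q XOR p))) = False IFF True = False
((((r IFF q) XOR r) IMPLIES s) XOR r) IMPLIES (((t OR r) XOR q) IFF (r IMPLIES (q IFF (q XOR p)))) = False IMPLIES False = True
NOT (r IMPLIES p) XOR (((((r IFF q) XOR r) IMPLIES s) XOR r) IMPLIES (((t OR r) XOR q) IFF (r IMPLIES (q IFF (q XOR p))))) = False XOR True = True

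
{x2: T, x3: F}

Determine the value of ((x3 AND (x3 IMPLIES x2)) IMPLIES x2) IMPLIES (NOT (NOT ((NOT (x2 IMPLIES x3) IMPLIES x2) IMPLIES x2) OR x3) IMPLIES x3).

x3 IMPLIES x2 = F IMPLIES T = T
x3 AND (x3 IMPLIES x2) = F AND T = F
(x3 AND (x3 IMPLIES x2)) IMPLIES x2 = F IMPLIES T = T
x2 IMPLIES x3 = T IMPLIES F = F
NOT (x2 IMPLIES x3) = NOT F = T
NOT (x2 IMPLIES x3) IMPLIES x2 = T IMPLIES T = T
(NOT (x2 IMPLIES x3) IMPLIES x2) IMPLIES x2 = T IMPLIES T = T
NOT ((NOT (x2 IMPLIES x3) IMPLIES x2) IMPLIES x2) = NOT T = F
NOT ((NOT (x2 IMPLIES x3) IMPLIES x2) IMPLIES x2) OR x3 = F OR F = F
NOT (NOT ((NOT (x2 IMPLIES x3) IMPLIES x2) IMPLIES x2) OR x3) = NOT F = T
NOT (NOT ((NOT (x2 IMPLIES x3) IMPLIES x2) IMPLIES x2) OR x3) IMPLIES x3 = T IMPLIES F = F
((x3 AND (x3 IMPLIES x2)) IMPLIES x2) IMPLIES (NOT (NOT ((NOT (x2 IMPLIES x3) IMPLIES x2) IMPLIES x2) OR x3) IMPLIES x3) = T IMPLIES F = F

F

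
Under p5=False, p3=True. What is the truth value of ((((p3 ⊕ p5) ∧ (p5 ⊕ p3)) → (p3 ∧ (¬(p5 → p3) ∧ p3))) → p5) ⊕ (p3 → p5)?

p3 ⊕ p5 = True ⊕ False = True
p5 ⊕ p3 = False ⊕ True = True
(p3 ⊕ p5) ∧ (p5 ⊕ p3) = True ∧ True = True
p5 → p3 = False → True = True
¬(p5 → p3) = ¬True = False
¬(p5 → p3) ∧ p3 = False ∧ True = False
p3 ∧ (¬(p5 → p3) ∧ p3) = True ∧ False = False
((p3 ⊕ p5) ∧ (p5 ⊕ p3)) → (p3 ∧ (¬(p5 → p3) ∧ p3)) = True → False = False
(((p3 ⊕ p5) ∧ (p5 ⊕ p3)) → (p3 ∧ (¬(p5 → p3) ∧ p3))) → p5 = False → False = True
p3 → p5 = True → False = False
((((p3 ⊕ p5) ∧ (p5 ⊕ p3)) → (p3 ∧ (¬(p5 → p3) ∧ p3))) → p5) ⊕ (p3 → p5) = True ⊕ False = True

True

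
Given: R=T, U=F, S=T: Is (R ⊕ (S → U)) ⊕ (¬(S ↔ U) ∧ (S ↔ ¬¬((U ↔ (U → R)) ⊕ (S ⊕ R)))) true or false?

T

S → U = T → F = F
R ⊕ (S → U) = T ⊕ F = T
S ↔ U = T ↔ F = F
¬(S ↔ U) = ¬F = T
U → R = F → T = T
U ↔ (U → R) = F ↔ T = F
S ⊕ R = T ⊕ T = F
(U ↔ (U → R)) ⊕ (S ⊕ R) = F ⊕ F = F
¬((U ↔ (U → R)) ⊕ (S ⊕ R)) = ¬F = T
¬¬((U ↔ (U → R)) ⊕ (S ⊕ R)) = ¬T = F
S ↔ ¬¬((U ↔ (U → R)) ⊕ (S ⊕ R)) = T ↔ F = F
¬(S ↔ U) ∧ (S ↔ ¬¬((U ↔ (U → R)) ⊕ (S ⊕ R))) = T ∧ F = F
(R ⊕ (S → U)) ⊕ (¬(S ↔ U) ∧ (S ↔ ¬¬((U ↔ (U → R)) ⊕ (S ⊕ R)))) = T ⊕ F = T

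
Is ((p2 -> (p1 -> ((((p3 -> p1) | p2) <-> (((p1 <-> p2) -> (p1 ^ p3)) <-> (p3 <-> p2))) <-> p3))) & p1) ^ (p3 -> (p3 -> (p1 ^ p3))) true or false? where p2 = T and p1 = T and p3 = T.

F

p3 -> p1 = T -> T = T
(p3 -> p1) | p2 = T | T = T
p1 <-> p2 = T <-> T = T
p1 ^ p3 = T ^ T = F
(p1 <-> p2) -> (p1 ^ p3) = T -> F = F
p3 <-> p2 = T <-> T = T
((p1 <-> p2) -> (p1 ^ p3)) <-> (p3 <-> p2) = F <-> T = F
((p3 -> p1) | p2) <-> (((p1 <-> p2) -> (p1 ^ p3)) <-> (p3 <-> p2)) = T <-> F = F
(((p3 -> p1) | p2) <-> (((p1 <-> p2) -> (p1 ^ p3)) <-> (p3 <-> p2))) <-> p3 = F <-> T = F
p1 -> ((((p3 -> p1) | p2) <-> (((p1 <-> p2) -> (p1 ^ p3)) <-> (p3 <-> p2))) <-> p3) = T -> F = F
p2 -> (p1 -> ((((p3 -> p1) | p2) <-> (((p1 <-> p2) -> (p1 ^ p3)) <-> (p3 <-> p2))) <-> p3)) = T -> F = F
(p2 -> (p1 -> ((((p3 -> p1) | p2) <-> (((p1 <-> p2) -> (p1 ^ p3)) <-> (p3 <-> p2))) <-> p3))) & p1 = F & T = F
p1 ^ p3 = T ^ T = F
p3 -> (p1 ^ p3) = T -> F = F
p3 -> (p3 -> (p1 ^ p3)) = T -> F = F
((p2 -> (p1 -> ((((p3 -> p1) | p2) <-> (((p1 <-> p2) -> (p1 ^ p3)) <-> (p3 <-> p2))) <-> p3))) & p1) ^ (p3 -> (p3 -> (p1 ^ p3))) = F ^ F = F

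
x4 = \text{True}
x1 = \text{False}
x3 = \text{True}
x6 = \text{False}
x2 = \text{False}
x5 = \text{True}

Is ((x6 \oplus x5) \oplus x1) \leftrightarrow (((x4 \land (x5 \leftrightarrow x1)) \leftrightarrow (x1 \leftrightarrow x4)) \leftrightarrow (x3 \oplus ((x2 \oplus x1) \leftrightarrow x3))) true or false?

\text{True}

x6 \oplus x5 = \text{False} \oplus \text{True} = \text{True}
(x6 \oplus x5) \oplus x1 = \text{True} \oplus \text{False} = \text{True}
x5 \leftrightarrow x1 = \text{True} \leftrightarrow \text{False} = \text{False}
x4 \land (x5 \leftrightarrow x1) = \text{True} \land \text{False} = \text{False}
x1 \leftrightarrow x4 = \text{False} \leftrightarrow \text{True} = \text{False}
(x4 \land (x5 \leftrightarrow x1)) \leftrightarrow (x1 \leftrightarrow x4) = \text{False} \leftrightarrow \text{False} = \text{True}
x2 \oplus x1 = \text{False} \oplus \text{False} = \text{False}
(x2 \oplus x1) \leftrightarrow x3 = \text{False} \leftrightarrow \text{True} = \text{False}
x3 \oplus ((x2 \oplus x1) \leftrightarrow x3) = \text{True} \oplus \text{False} = \text{True}
((x4 \land (x5 \leftrightarrow x1)) \leftrightarrow (x1 \leftrightarrow x4)) \leftrightarrow (x3 \oplus ((x2 \oplus x1) \leftrightarrow x3)) = \text{True} \leftrightarrow \text{True} = \text{True}
((x6 \oplus x5) \oplus x1) \leftrightarrow (((x4 \land (x5 \leftrightarrow x1)) \leftrightarrow (x1 \leftrightarrow x4)) \leftrightarrow (x3 \oplus ((x2 \oplus x1) \leftrightarrow x3))) = \text{True} \leftrightarrow \text{True} = \text{True}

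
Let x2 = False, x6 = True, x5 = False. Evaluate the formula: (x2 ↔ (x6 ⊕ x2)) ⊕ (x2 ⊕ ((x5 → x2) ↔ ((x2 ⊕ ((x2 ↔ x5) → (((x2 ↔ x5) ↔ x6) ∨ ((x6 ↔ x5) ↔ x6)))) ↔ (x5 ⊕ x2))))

False

Substituting x2=False, x6=True, x5=False:
x6 ⊕ x2 = True ⊕ False = True
x2 ↔ (x6 ⊕ x2) = False ↔ True = False
x5 → x2 = False → False = True
x2 ↔ x5 = False ↔ False = True
x2 ↔ x5 = False ↔ False = True
(x2 ↔ x5) ↔ x6 = True ↔ True = True
x6 ↔ x5 = True ↔ False = False
(x6 ↔ x5) ↔ x6 = False ↔ True = False
((x2 ↔ x5) ↔ x6) ∨ ((x6 ↔ x5) ↔ x6) = True ∨ False = True
(x2 ↔ x5) → (((x2 ↔ x5) ↔ x6) ∨ ((x6 ↔ x5) ↔ x6)) = True → True = True
x2 ⊕ ((x2 ↔ x5) → (((x2 ↔ x5) ↔ x6) ∨ ((x6 ↔ x5) ↔ x6))) = False ⊕ True = True
x5 ⊕ x2 = False ⊕ False = False
(x2 ⊕ ((x2 ↔ x5) → (((x2 ↔ x5) ↔ x6) ∨ ((x6 ↔ x5) ↔ x6)))) ↔ (x5 ⊕ x2) = True ↔ False = False
(x5 → x2) ↔ ((x2 ⊕ ((x2 ↔ x5) → (((x2 ↔ x5) ↔ x6) ∨ ((x6 ↔ x5) ↔ x6)))) ↔ (x5 ⊕ x2)) = True ↔ False = False
x2 ⊕ ((x5 → x2) ↔ ((x2 ⊕ ((x2 ↔ x5) → (((x2 ↔ x5) ↔ x6) ∨ ((x6 ↔ x5) ↔ x6)))) ↔ (x5 ⊕ x2))) = False ⊕ False = False
(x2 ↔ (x6 ⊕ x2)) ⊕ (x2 ⊕ ((x5 → x2) ↔ ((x2 ⊕ ((x2 ↔ x5) → (((x2 ↔ x5) ↔ x6) ∨ ((x6 ↔ x5) ↔ x6)))) ↔ (x5 ⊕ x2)))) = False ⊕ False = False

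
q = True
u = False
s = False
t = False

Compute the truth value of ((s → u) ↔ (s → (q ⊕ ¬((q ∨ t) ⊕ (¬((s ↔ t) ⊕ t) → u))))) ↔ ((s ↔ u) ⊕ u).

True

Substituting q=True, u=False, s=False, t=False:
s → u = False → False = True
q ∨ t = True ∨ False = True
s ↔ t = False ↔ False = True
(s ↔ t) ⊕ t = True ⊕ False = True
¬((s ↔ t) ⊕ t) = ¬True = False
¬((s ↔ t) ⊕ t) → u = False → False = True
(q ∨ t) ⊕ (¬((s ↔ t) ⊕ t) → u) = True ⊕ True = False
¬((q ∨ t) ⊕ (¬((s ↔ t) ⊕ t) → u)) = ¬False = True
q ⊕ ¬((q ∨ t) ⊕ (¬((s ↔ t) ⊕ t) → u)) = True ⊕ True = False
s → (q ⊕ ¬((q ∨ t) ⊕ (¬((s ↔ t) ⊕ t) → u))) = False → False = True
(s → u) ↔ (s → (q ⊕ ¬((q ∨ t) ⊕ (¬((s ↔ t) ⊕ t) → u)))) = True ↔ True = True
s ↔ u = False ↔ False = True
(s ↔ u) ⊕ u = True ⊕ False = True
((s → u) ↔ (s → (q ⊕ ¬((q ∨ t) ⊕ (¬((s ↔ t) ⊕ t) → u))))) ↔ ((s ↔ u) ⊕ u) = True ↔ True = True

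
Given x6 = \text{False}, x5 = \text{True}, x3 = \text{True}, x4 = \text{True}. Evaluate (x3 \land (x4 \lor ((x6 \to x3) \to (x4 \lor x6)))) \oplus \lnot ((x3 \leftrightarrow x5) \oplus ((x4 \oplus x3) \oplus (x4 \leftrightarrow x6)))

\text{True}

x6 \to x3 = \text{False} \to \text{True} = \text{True}
x4 \lor x6 = \text{True} \lor \text{False} = \text{True}
(x6 \to x3) \to (x4 \lor x6) = \text{True} \to \text{True} = \text{True}
x4 \lor ((x6 \to x3) \to (x4 \lor x6)) = \text{True} \lor \text{True} = \text{True}
x3 \land (x4 \lor ((x6 \to x3) \to (x4 \lor x6))) = \text{True} \land \text{True} = \text{True}
x3 \leftrightarrow x5 = \text{True} \leftrightarrow \text{True} = \text{True}
x4 \oplus x3 = \text{True} \oplus \text{True} = \text{False}
x4 \leftrightarrow x6 = \text{True} \leftrightarrow \text{False} = \text{False}
(x4 \oplus x3) \oplus (x4 \leftrightarrow x6) = \text{False} \oplus \text{False} = \text{False}
(x3 \leftrightarrow x5) \oplus ((x4 \oplus x3) \oplus (x4 \leftrightarrow x6)) = \text{True} \oplus \text{False} = \text{True}
\lnot ((x3 \leftrightarrow x5) \oplus ((x4 \oplus x3) \oplus (x4 \leftrightarrow x6))) = \lnot \text{True} = \text{False}
(x3 \land (x4 \lor ((x6 \to x3) \to (x4 \lor x6)))) \oplus \lnot ((x3 \leftrightarrow x5) \oplus ((x4 \oplus x3) \oplus (x4 \leftrightarrow x6))) = \text{True} \oplus \text{False} = \text{True}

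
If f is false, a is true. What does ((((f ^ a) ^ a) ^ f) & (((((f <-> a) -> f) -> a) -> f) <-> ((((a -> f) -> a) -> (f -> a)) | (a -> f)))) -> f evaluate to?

True

f ^ a = False ^ True = True
(f ^ a) ^ a = True ^ True = False
((f ^ a) ^ a) ^ f = False ^ False = False
f <-> a = False <-> True = False
(f <-> a) -> f = False -> False = True
((f <-> a) -> f) -> a = True -> True = True
(((f <-> a) -> f) -> a) -> f = True -> False = False
a -> f = True -> False = False
(a -> f) -> a = False -> True = True
f -> a = False -> True = True
((a -> f) -> a) -> (f -> a) = True -> True = True
a -> f = True -> False = False
(((a -> f) -> a) -> (f -> a)) | (a -> f) = True | False = True
((((f <-> a) -> f) -> a) -> f) <-> ((((a -> f) -> a) -> (f -> a)) | (a -> f)) = False <-> True = False
(((f ^ a) ^ a) ^ f) & (((((f <-> a) -> f) -> a) -> f) <-> ((((a -> f) -> a) -> (f -> a)) | (a -> f))) = False & False = False
((((f ^ a) ^ a) ^ f) & (((((f <-> a) -> f) -> a) -> f) <-> ((((a -> f) -> a) -> (f -> a)) | (a -> f)))) -> f = False -> False = True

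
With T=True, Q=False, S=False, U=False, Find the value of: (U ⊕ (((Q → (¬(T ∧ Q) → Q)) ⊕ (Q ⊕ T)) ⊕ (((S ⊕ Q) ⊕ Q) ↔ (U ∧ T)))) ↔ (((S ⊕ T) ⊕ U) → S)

T ∧ Q = True ∧ False = False
¬(T ∧ Q) = ¬False = True
¬(T ∧ Q) → Q = True → False = False
Q → (¬(T ∧ Q) → Q) = False → False = True
Q ⊕ T = False ⊕ True = True
(Q → (¬(T ∧ Q) → Q)) ⊕ (Q ⊕ T) = True ⊕ True = False
S ⊕ Q = False ⊕ False = False
(S ⊕ Q) ⊕ Q = False ⊕ False = False
U ∧ T = False ∧ True = False
((S ⊕ Q) ⊕ Q) ↔ (U ∧ T) = False ↔ False = True
((Q → (¬(T ∧ Q) → Q)) ⊕ (Q ⊕ T)) ⊕ (((S ⊕ Q) ⊕ Q) ↔ (U ∧ T)) = False ⊕ True = True
U ⊕ (((Q → (¬(T ∧ Q) → Q)) ⊕ (Q ⊕ T)) ⊕ (((S ⊕ Q) ⊕ Q) ↔ (U ∧ T))) = False ⊕ True = True
S ⊕ T = False ⊕ True = True
(S ⊕ T) ⊕ U = True ⊕ False = True
((S ⊕ T) ⊕ U) → S = True → False = False
(U ⊕ (((Q → (¬(T ∧ Q) → Q)) ⊕ (Q ⊕ T)) ⊕ (((S ⊕ Q) ⊕ Q) ↔ (U ∧ T)))) ↔ (((S ⊕ T) ⊕ U) → S) = True ↔ False = False

False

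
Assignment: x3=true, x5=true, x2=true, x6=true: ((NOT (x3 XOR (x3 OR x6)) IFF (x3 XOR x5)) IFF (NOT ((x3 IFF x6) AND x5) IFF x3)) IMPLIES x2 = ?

x3 OR x6 = true OR true = true
x3 XOR (x3 OR x6) = true XOR true = false
NOT (x3 XOR (x3 OR x6)) = NOT false = true
x3 XOR x5 = true XOR true = false
NOT (x3 XOR (x3 OR x6)) IFF (x3 XOR x5) = true IFF false = false
x3 IFF x6 = true IFF true = true
(x3 IFF x6) AND x5 = true AND true = true
NOT ((x3 IFF x6) AND x5) = NOT true = false
NOT ((x3 IFF x6) AND x5) IFF x3 = false IFF true = false
(NOT (x3 XOR (x3 OR x6)) IFF (x3 XOR x5)) IFF (NOT ((x3 IFF x6) AND x5) IFF x3) = false IFF false = true
((NOT (x3 XOR (x3 OR x6)) IFF (x3 XOR x5)) IFF (NOT ((x3 IFF x6) AND x5) IFF x3)) IMPLIES x2 = true IMPLIES true = true

true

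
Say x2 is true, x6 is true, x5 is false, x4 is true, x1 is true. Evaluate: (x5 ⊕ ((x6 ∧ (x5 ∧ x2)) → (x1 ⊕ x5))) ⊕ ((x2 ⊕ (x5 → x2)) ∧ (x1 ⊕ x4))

x5 ∧ x2 = False ∧ True = False
x6 ∧ (x5 ∧ x2) = True ∧ False = False
x1 ⊕ x5 = True ⊕ False = True
(x6 ∧ (x5 ∧ x2)) → (x1 ⊕ x5) = False → True = True
x5 ⊕ ((x6 ∧ (x5 ∧ x2)) → (x1 ⊕ x5)) = False ⊕ True = True
x5 → x2 = False → True = True
x2 ⊕ (x5 → x2) = True ⊕ True = False
x1 ⊕ x4 = True ⊕ True = False
(x2 ⊕ (x5 → x2)) ∧ (x1 ⊕ x4) = False ∧ False = False
(x5 ⊕ ((x6 ∧ (x5 ∧ x2)) → (x1 ⊕ x5))) ⊕ ((x2 ⊕ (x5 → x2)) ∧ (x1 ⊕ x4)) = True ⊕ False = True

True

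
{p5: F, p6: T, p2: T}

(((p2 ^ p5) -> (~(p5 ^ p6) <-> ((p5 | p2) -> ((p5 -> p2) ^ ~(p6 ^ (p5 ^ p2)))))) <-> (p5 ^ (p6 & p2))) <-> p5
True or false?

Substituting p5=F, p6=T, p2=T:
p2 ^ p5 = T ^ F = T
p5 ^ p6 = F ^ T = T
~(p5 ^ p6) = ~T = F
p5 | p2 = F | T = T
p5 -> p2 = F -> T = T
p5 ^ p2 = F ^ T = T
p6 ^ (p5 ^ p2) = T ^ T = F
~(p6 ^ (p5 ^ p2)) = ~F = T
(p5 -> p2) ^ ~(p6 ^ (p5 ^ p2)) = T ^ T = F
(p5 | p2) -> ((p5 -> p2) ^ ~(p6 ^ (p5 ^ p2))) = T -> F = F
~(p5 ^ p6) <-> ((p5 | p2) -> ((p5 -> p2) ^ ~(p6 ^ (p5 ^ p2)))) = F <-> F = T
(p2 ^ p5) -> (~(p5 ^ p6) <-> ((p5 | p2) -> ((p5 -> p2) ^ ~(p6 ^ (p5 ^ p2))))) = T -> T = T
p6 & p2 = T & T = T
p5 ^ (p6 & p2) = F ^ T = T
((p2 ^ p5) -> (~(p5 ^ p6) <-> ((p5 | p2) -> ((p5 -> p2) ^ ~(p6 ^ (p5 ^ p2)))))) <-> (p5 ^ (p6 & p2)) = T <-> T = T
(((p2 ^ p5) -> (~(p5 ^ p6) <-> ((p5 | p2) -> ((p5 -> p2) ^ ~(p6 ^ (p5 ^ p2)))))) <-> (p5 ^ (p6 & p2))) <-> p5 = T <-> F = F

F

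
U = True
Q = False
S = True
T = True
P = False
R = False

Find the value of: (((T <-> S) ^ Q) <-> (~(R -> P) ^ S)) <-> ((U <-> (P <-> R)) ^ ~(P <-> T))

T <-> S = True <-> True = True
(T <-> S) ^ Q = True ^ False = True
R -> P = False -> False = True
~(R -> P) = ~True = False
~(R -> P) ^ S = False ^ True = True
((T <-> S) ^ Q) <-> (~(R -> P) ^ S) = True <-> True = True
P <-> R = False <-> False = True
U <-> (P <-> R) = True <-> True = True
P <-> T = False <-> True = False
~(P <-> T) = ~False = True
(U <-> (P <-> R)) ^ ~(P <-> T) = True ^ True = False
(((T <-> S) ^ Q) <-> (~(R -> P) ^ S)) <-> ((U <-> (P <-> R)) ^ ~(P <-> T)) = True <-> False = False

False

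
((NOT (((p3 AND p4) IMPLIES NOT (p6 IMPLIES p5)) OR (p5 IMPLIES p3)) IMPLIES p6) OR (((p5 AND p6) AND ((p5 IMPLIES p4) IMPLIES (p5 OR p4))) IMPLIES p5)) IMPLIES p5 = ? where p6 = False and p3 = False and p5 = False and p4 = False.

False

p3 AND p4 = False AND False = False
p6 IMPLIES p5 = False IMPLIES False = True
NOT (p6 IMPLIES p5) = NOT True = False
(p3 AND p4) IMPLIES NOT (p6 IMPLIES p5) = False IMPLIES False = True
p5 IMPLIES p3 = False IMPLIES False = True
((p3 AND p4) IMPLIES NOT (p6 IMPLIES p5)) OR (p5 IMPLIES p3) = True OR True = True
NOT (((p3 AND p4) IMPLIES NOT (p6 IMPLIES p5)) OR (p5 IMPLIES p3)) = NOT True = False
NOT (((p3 AND p4) IMPLIES NOT (p6 IMPLIES p5)) OR (p5 IMPLIES p3)) IMPLIES p6 = False IMPLIES False = True
p5 AND p6 = False AND False = False
p5 IMPLIES p4 = False IMPLIES False = True
p5 OR p4 = False OR False = False
(p5 IMPLIES p4) IMPLIES (p5 OR p4) = True IMPLIES False = False
(p5 AND p6) AND ((p5 IMPLIES p4) IMPLIES (p5 OR p4)) = False AND False = False
((p5 AND p6) AND ((p5 IMPLIES p4) IMPLIES (p5 OR p4))) IMPLIES p5 = False IMPLIES False = True
(NOT (((p3 AND p4) IMPLIES NOT (p6 IMPLIES p5)) OR (p5 IMPLIES p3)) IMPLIES p6) OR (((p5 AND p6) AND ((p5 IMPLIES p4) IMPLIES (p5 OR p4))) IMPLIES p5) = True OR True = True
((NOT (((p3 AND p4) IMPLIES NOT (p6 IMPLIES p5)) OR (p5 IMPLIES p3)) IMPLIES p6) OR (((p5 AND p6) AND ((p5 IMPLIES p4) IMPLIES (p5 OR p4))) IMPLIES p5)) IMPLIES p5 = True IMPLIES False = False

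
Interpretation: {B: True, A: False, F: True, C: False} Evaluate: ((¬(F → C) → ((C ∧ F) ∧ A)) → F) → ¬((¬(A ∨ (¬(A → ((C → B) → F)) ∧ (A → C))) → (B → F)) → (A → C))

F → C = True → False = False
¬(F → C) = ¬False = True
C ∧ F = False ∧ True = False
(C ∧ F) ∧ A = False ∧ False = False
¬(F → C) → ((C ∧ F) ∧ A) = True → False = False
(¬(F → C) → ((C ∧ F) ∧ A)) → F = False → True = True
C → B = False → True = True
(C → B) → F = True → True = True
A → ((C → B) → F) = False → True = True
¬(A → ((C → B) → F)) = ¬True = False
A → C = False → False = True
¬(A → ((C → B) → F)) ∧ (A → C) = False ∧ True = False
A ∨ (¬(A → ((C → B) → F)) ∧ (A → C)) = False ∨ False = False
¬(A ∨ (¬(A → ((C → B) → F)) ∧ (A → C))) = ¬False = True
B → F = True → True = True
¬(A ∨ (¬(A → ((C → B) → F)) ∧ (A → C))) → (B → F) = True → True = True
A → C = False → False = True
(¬(A ∨ (¬(A → ((C → B) → F)) ∧ (A → C))) → (B → F)) → (A → C) = True → True = True
¬((¬(A ∨ (¬(A → ((C → B) → F)) ∧ (A → C))) → (B → F)) → (A → C)) = ¬True = False
((¬(F → C) → ((C ∧ F) ∧ A)) → F) → ¬((¬(A ∨ (¬(A → ((C → B) → F)) ∧ (A → C))) → (B → F)) → (A → C)) = True → False = False

False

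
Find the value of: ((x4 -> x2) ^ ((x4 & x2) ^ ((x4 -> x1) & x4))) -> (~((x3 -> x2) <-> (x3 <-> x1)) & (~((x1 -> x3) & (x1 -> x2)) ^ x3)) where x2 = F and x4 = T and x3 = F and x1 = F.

x4 -> x2 = T -> F = F
x4 & x2 = T & F = F
x4 -> x1 = T -> F = F
(x4 -> x1) & x4 = F & T = F
(x4 & x2) ^ ((x4 -> x1) & x4) = F ^ F = F
(x4 -> x2) ^ ((x4 & x2) ^ ((x4 -> x1) & x4)) = F ^ F = F
x3 -> x2 = F -> F = T
x3 <-> x1 = F <-> F = T
(x3 -> x2) <-> (x3 <-> x1) = T <-> T = T
~((x3 -> x2) <-> (x3 <-> x1)) = ~T = F
x1 -> x3 = F -> F = T
x1 -> x2 = F -> F = T
(x1 -> x3) & (x1 -> x2) = T & T = T
~((x1 -> x3) & (x1 -> x2)) = ~T = F
~((x1 -> x3) & (x1 -> x2)) ^ x3 = F ^ F = F
~((x3 -> x2) <-> (x3 <-> x1)) & (~((x1 -> x3) & (x1 -> x2)) ^ x3) = F & F = F
((x4 -> x2) ^ ((x4 & x2) ^ ((x4 -> x1) & x4))) -> (~((x3 -> x2) <-> (x3 <-> x1)) & (~((x1 -> x3) & (x1 -> x2)) ^ x3)) = F -> F = T

T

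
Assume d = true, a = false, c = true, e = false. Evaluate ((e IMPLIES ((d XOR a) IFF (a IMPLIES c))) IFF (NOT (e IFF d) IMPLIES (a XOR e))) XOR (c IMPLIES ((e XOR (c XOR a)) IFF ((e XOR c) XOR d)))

d XOR a = true XOR false = true
a IMPLIES c = false IMPLIES true = true
(d XOR a) IFF (a IMPLIES c) = true IFF true = true
e IMPLIES ((d XOR a) IFF (a IMPLIES c)) = false IMPLIES true = true
e IFF d = false IFF true = false
NOT (e IFF d) = NOT false = true
a XOR e = false XOR false = false
NOT (e IFF d) IMPLIES (a XOR e) = true IMPLIES false = false
(e IMPLIES ((d XOR a) IFF (a IMPLIES c))) IFF (NOT (e IFF d) IMPLIES (a XOR e)) = true IFF false = false
c XOR a = true XOR false = true
e XOR (c XOR a) = false XOR true = true
e XOR c = false XOR true = true
(e XOR c) XOR d = true XOR true = false
(e XOR (c XOR a)) IFF ((e XOR c) XOR d) = true IFF false = false
c IMPLIES ((e XOR (c XOR a)) IFF ((e XOR c) XOR d)) = true IMPLIES false = false
((e IMPLIES ((d XOR a) IFF (a IMPLIES c))) IFF (NOT (e IFF d) IMPLIES (a XOR e))) XOR (c IMPLIES ((e XOR (c XOR a)) IFF ((e XOR c) XOR d))) = false XOR false = false

false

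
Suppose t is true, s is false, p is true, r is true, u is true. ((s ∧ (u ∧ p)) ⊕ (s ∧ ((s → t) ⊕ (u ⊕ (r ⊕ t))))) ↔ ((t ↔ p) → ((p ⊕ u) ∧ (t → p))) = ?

T

Substituting t=T, s=F, p=T, r=T, u=T:
u ∧ p = T ∧ T = T
s ∧ (u ∧ p) = F ∧ T = F
s → t = F → T = T
r ⊕ t = T ⊕ T = F
u ⊕ (r ⊕ t) = T ⊕ F = T
(s → t) ⊕ (u ⊕ (r ⊕ t)) = T ⊕ T = F
s ∧ ((s → t) ⊕ (u ⊕ (r ⊕ t))) = F ∧ F = F
(s ∧ (u ∧ p)) ⊕ (s ∧ ((s → t) ⊕ (u ⊕ (r ⊕ t)))) = F ⊕ F = F
t ↔ p = T ↔ T = T
p ⊕ u = T ⊕ T = F
t → p = T → T = T
(p ⊕ u) ∧ (t → p) = F ∧ T = F
(t ↔ p) → ((p ⊕ u) ∧ (t → p)) = T → F = F
((s ∧ (u ∧ p)) ⊕ (s ∧ ((s → t) ⊕ (u ⊕ (r ⊕ t))))) ↔ ((t ↔ p) → ((p ⊕ u) ∧ (t → p))) = F ↔ F = T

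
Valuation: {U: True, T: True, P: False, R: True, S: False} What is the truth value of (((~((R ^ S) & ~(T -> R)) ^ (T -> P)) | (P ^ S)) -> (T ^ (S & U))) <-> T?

Substituting U=True, T=True, P=False, R=True, S=False:
R ^ S = True ^ False = True
T -> R = True -> True = True
~(T -> R) = ~True = False
(R ^ S) & ~(T -> R) = True & False = False
~((R ^ S) & ~(T -> R)) = ~False = True
T -> P = True -> False = False
~((R ^ S) & ~(T -> R)) ^ (T -> P) = True ^ False = True
P ^ S = False ^ False = False
(~((R ^ S) & ~(T -> R)) ^ (T -> P)) | (P ^ S) = True | False = True
S & U = False & True = False
T ^ (S & U) = True ^ False = True
((~((R ^ S) & ~(T -> R)) ^ (T -> P)) | (P ^ S)) -> (T ^ (S & U)) = True -> True = True
(((~((R ^ S) & ~(T -> R)) ^ (T -> P)) | (P ^ S)) -> (T ^ (S & U))) <-> T = True <-> True = True

True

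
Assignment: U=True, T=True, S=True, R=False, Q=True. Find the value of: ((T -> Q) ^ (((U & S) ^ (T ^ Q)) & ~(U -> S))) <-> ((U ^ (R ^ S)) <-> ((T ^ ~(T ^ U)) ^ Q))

False

Substituting U=True, T=True, S=True, R=False, Q=True:
T -> Q = True -> True = True
U & S = True & True = True
T ^ Q = True ^ True = False
(U & S) ^ (T ^ Q) = True ^ False = True
U -> S = True -> True = True
~(U -> S) = ~True = False
((U & S) ^ (T ^ Q)) & ~(U -> S) = True & False = False
(T -> Q) ^ (((U & S) ^ (T ^ Q)) & ~(U -> S)) = True ^ False = True
R ^ S = False ^ True = True
U ^ (R ^ S) = True ^ True = False
T ^ U = True ^ True = False
~(T ^ U) = ~False = True
T ^ ~(T ^ U) = True ^ True = False
(T ^ ~(T ^ U)) ^ Q = False ^ True = True
(U ^ (R ^ S)) <-> ((T ^ ~(T ^ U)) ^ Q) = False <-> True = False
((T -> Q) ^ (((U & S) ^ (T ^ Q)) & ~(U -> S))) <-> ((U ^ (R ^ S)) <-> ((T ^ ~(T ^ U)) ^ Q)) = True <-> False = False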